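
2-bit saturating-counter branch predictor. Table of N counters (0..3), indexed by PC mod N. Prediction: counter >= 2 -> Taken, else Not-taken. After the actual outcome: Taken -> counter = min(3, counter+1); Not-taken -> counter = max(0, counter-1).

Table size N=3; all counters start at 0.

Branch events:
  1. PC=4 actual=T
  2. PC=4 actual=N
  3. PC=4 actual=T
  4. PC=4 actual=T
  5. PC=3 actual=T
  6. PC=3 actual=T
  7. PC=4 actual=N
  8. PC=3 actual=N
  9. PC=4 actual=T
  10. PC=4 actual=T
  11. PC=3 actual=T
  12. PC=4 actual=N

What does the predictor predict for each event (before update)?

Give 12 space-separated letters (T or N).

Answer: N N N N N N T T N T N T

Derivation:
Ev 1: PC=4 idx=1 pred=N actual=T -> ctr[1]=1
Ev 2: PC=4 idx=1 pred=N actual=N -> ctr[1]=0
Ev 3: PC=4 idx=1 pred=N actual=T -> ctr[1]=1
Ev 4: PC=4 idx=1 pred=N actual=T -> ctr[1]=2
Ev 5: PC=3 idx=0 pred=N actual=T -> ctr[0]=1
Ev 6: PC=3 idx=0 pred=N actual=T -> ctr[0]=2
Ev 7: PC=4 idx=1 pred=T actual=N -> ctr[1]=1
Ev 8: PC=3 idx=0 pred=T actual=N -> ctr[0]=1
Ev 9: PC=4 idx=1 pred=N actual=T -> ctr[1]=2
Ev 10: PC=4 idx=1 pred=T actual=T -> ctr[1]=3
Ev 11: PC=3 idx=0 pred=N actual=T -> ctr[0]=2
Ev 12: PC=4 idx=1 pred=T actual=N -> ctr[1]=2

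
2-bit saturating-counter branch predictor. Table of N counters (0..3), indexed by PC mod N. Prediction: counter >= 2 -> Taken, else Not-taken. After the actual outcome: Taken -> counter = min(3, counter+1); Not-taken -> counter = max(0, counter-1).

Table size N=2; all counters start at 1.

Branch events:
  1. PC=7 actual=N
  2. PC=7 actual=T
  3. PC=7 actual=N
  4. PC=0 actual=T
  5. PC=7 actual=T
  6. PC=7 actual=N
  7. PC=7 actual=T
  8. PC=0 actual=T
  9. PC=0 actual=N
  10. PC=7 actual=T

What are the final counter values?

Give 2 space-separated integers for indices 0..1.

Ev 1: PC=7 idx=1 pred=N actual=N -> ctr[1]=0
Ev 2: PC=7 idx=1 pred=N actual=T -> ctr[1]=1
Ev 3: PC=7 idx=1 pred=N actual=N -> ctr[1]=0
Ev 4: PC=0 idx=0 pred=N actual=T -> ctr[0]=2
Ev 5: PC=7 idx=1 pred=N actual=T -> ctr[1]=1
Ev 6: PC=7 idx=1 pred=N actual=N -> ctr[1]=0
Ev 7: PC=7 idx=1 pred=N actual=T -> ctr[1]=1
Ev 8: PC=0 idx=0 pred=T actual=T -> ctr[0]=3
Ev 9: PC=0 idx=0 pred=T actual=N -> ctr[0]=2
Ev 10: PC=7 idx=1 pred=N actual=T -> ctr[1]=2

Answer: 2 2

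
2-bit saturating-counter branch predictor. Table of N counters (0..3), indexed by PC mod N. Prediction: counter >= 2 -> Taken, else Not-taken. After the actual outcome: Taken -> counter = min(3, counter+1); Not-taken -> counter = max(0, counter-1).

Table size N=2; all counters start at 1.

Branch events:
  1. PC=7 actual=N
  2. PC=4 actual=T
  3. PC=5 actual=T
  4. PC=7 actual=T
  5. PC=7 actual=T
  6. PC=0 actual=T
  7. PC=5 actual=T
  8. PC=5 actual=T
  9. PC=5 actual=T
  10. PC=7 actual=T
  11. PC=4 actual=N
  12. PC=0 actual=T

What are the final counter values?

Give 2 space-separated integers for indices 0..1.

Ev 1: PC=7 idx=1 pred=N actual=N -> ctr[1]=0
Ev 2: PC=4 idx=0 pred=N actual=T -> ctr[0]=2
Ev 3: PC=5 idx=1 pred=N actual=T -> ctr[1]=1
Ev 4: PC=7 idx=1 pred=N actual=T -> ctr[1]=2
Ev 5: PC=7 idx=1 pred=T actual=T -> ctr[1]=3
Ev 6: PC=0 idx=0 pred=T actual=T -> ctr[0]=3
Ev 7: PC=5 idx=1 pred=T actual=T -> ctr[1]=3
Ev 8: PC=5 idx=1 pred=T actual=T -> ctr[1]=3
Ev 9: PC=5 idx=1 pred=T actual=T -> ctr[1]=3
Ev 10: PC=7 idx=1 pred=T actual=T -> ctr[1]=3
Ev 11: PC=4 idx=0 pred=T actual=N -> ctr[0]=2
Ev 12: PC=0 idx=0 pred=T actual=T -> ctr[0]=3

Answer: 3 3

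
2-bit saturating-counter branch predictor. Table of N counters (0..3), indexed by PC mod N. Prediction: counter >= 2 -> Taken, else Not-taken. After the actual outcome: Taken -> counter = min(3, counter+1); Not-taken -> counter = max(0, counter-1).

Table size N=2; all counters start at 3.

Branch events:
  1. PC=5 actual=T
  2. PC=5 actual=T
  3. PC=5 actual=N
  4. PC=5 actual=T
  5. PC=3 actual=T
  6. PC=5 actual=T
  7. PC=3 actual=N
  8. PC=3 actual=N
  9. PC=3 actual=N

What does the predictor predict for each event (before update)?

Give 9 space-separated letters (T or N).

Ev 1: PC=5 idx=1 pred=T actual=T -> ctr[1]=3
Ev 2: PC=5 idx=1 pred=T actual=T -> ctr[1]=3
Ev 3: PC=5 idx=1 pred=T actual=N -> ctr[1]=2
Ev 4: PC=5 idx=1 pred=T actual=T -> ctr[1]=3
Ev 5: PC=3 idx=1 pred=T actual=T -> ctr[1]=3
Ev 6: PC=5 idx=1 pred=T actual=T -> ctr[1]=3
Ev 7: PC=3 idx=1 pred=T actual=N -> ctr[1]=2
Ev 8: PC=3 idx=1 pred=T actual=N -> ctr[1]=1
Ev 9: PC=3 idx=1 pred=N actual=N -> ctr[1]=0

Answer: T T T T T T T T N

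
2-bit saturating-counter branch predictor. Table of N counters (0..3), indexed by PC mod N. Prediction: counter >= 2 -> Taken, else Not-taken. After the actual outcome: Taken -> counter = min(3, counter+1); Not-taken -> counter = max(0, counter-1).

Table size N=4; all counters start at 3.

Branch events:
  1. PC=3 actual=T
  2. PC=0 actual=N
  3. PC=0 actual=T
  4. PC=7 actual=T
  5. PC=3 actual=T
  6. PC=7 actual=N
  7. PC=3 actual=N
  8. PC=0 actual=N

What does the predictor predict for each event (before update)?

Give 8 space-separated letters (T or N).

Answer: T T T T T T T T

Derivation:
Ev 1: PC=3 idx=3 pred=T actual=T -> ctr[3]=3
Ev 2: PC=0 idx=0 pred=T actual=N -> ctr[0]=2
Ev 3: PC=0 idx=0 pred=T actual=T -> ctr[0]=3
Ev 4: PC=7 idx=3 pred=T actual=T -> ctr[3]=3
Ev 5: PC=3 idx=3 pred=T actual=T -> ctr[3]=3
Ev 6: PC=7 idx=3 pred=T actual=N -> ctr[3]=2
Ev 7: PC=3 idx=3 pred=T actual=N -> ctr[3]=1
Ev 8: PC=0 idx=0 pred=T actual=N -> ctr[0]=2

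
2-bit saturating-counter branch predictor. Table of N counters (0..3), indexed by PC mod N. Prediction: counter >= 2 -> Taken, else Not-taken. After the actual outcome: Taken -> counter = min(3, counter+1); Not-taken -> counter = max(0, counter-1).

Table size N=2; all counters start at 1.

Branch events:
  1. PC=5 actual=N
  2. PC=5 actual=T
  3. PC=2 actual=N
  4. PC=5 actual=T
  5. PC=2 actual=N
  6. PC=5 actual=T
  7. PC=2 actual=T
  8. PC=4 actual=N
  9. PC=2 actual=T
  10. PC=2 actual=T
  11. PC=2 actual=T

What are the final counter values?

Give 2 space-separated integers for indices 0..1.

Answer: 3 3

Derivation:
Ev 1: PC=5 idx=1 pred=N actual=N -> ctr[1]=0
Ev 2: PC=5 idx=1 pred=N actual=T -> ctr[1]=1
Ev 3: PC=2 idx=0 pred=N actual=N -> ctr[0]=0
Ev 4: PC=5 idx=1 pred=N actual=T -> ctr[1]=2
Ev 5: PC=2 idx=0 pred=N actual=N -> ctr[0]=0
Ev 6: PC=5 idx=1 pred=T actual=T -> ctr[1]=3
Ev 7: PC=2 idx=0 pred=N actual=T -> ctr[0]=1
Ev 8: PC=4 idx=0 pred=N actual=N -> ctr[0]=0
Ev 9: PC=2 idx=0 pred=N actual=T -> ctr[0]=1
Ev 10: PC=2 idx=0 pred=N actual=T -> ctr[0]=2
Ev 11: PC=2 idx=0 pred=T actual=T -> ctr[0]=3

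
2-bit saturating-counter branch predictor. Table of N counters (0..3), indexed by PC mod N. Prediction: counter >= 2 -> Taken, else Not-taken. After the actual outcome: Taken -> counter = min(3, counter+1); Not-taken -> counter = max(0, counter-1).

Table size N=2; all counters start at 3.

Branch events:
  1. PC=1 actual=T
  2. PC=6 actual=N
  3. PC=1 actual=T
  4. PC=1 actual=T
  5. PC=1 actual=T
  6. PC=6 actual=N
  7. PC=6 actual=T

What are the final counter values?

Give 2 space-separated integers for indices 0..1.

Answer: 2 3

Derivation:
Ev 1: PC=1 idx=1 pred=T actual=T -> ctr[1]=3
Ev 2: PC=6 idx=0 pred=T actual=N -> ctr[0]=2
Ev 3: PC=1 idx=1 pred=T actual=T -> ctr[1]=3
Ev 4: PC=1 idx=1 pred=T actual=T -> ctr[1]=3
Ev 5: PC=1 idx=1 pred=T actual=T -> ctr[1]=3
Ev 6: PC=6 idx=0 pred=T actual=N -> ctr[0]=1
Ev 7: PC=6 idx=0 pred=N actual=T -> ctr[0]=2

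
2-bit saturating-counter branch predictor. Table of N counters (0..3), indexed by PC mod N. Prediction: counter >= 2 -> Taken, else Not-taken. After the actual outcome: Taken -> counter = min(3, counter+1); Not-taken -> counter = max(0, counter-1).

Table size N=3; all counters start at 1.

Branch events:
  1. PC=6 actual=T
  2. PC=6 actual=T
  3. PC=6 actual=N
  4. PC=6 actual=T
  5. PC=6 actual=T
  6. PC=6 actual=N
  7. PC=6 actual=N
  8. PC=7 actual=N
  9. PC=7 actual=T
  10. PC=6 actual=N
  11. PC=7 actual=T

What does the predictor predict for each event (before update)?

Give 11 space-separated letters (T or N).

Answer: N T T T T T T N N N N

Derivation:
Ev 1: PC=6 idx=0 pred=N actual=T -> ctr[0]=2
Ev 2: PC=6 idx=0 pred=T actual=T -> ctr[0]=3
Ev 3: PC=6 idx=0 pred=T actual=N -> ctr[0]=2
Ev 4: PC=6 idx=0 pred=T actual=T -> ctr[0]=3
Ev 5: PC=6 idx=0 pred=T actual=T -> ctr[0]=3
Ev 6: PC=6 idx=0 pred=T actual=N -> ctr[0]=2
Ev 7: PC=6 idx=0 pred=T actual=N -> ctr[0]=1
Ev 8: PC=7 idx=1 pred=N actual=N -> ctr[1]=0
Ev 9: PC=7 idx=1 pred=N actual=T -> ctr[1]=1
Ev 10: PC=6 idx=0 pred=N actual=N -> ctr[0]=0
Ev 11: PC=7 idx=1 pred=N actual=T -> ctr[1]=2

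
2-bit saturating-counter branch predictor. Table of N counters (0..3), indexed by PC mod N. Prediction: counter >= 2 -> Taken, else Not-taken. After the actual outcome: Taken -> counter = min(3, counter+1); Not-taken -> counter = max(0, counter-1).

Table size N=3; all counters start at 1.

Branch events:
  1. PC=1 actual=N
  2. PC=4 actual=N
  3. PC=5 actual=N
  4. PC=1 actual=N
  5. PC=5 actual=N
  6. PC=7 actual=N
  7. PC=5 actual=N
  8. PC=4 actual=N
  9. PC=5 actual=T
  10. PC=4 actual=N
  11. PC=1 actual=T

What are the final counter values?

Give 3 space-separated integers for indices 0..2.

Answer: 1 1 1

Derivation:
Ev 1: PC=1 idx=1 pred=N actual=N -> ctr[1]=0
Ev 2: PC=4 idx=1 pred=N actual=N -> ctr[1]=0
Ev 3: PC=5 idx=2 pred=N actual=N -> ctr[2]=0
Ev 4: PC=1 idx=1 pred=N actual=N -> ctr[1]=0
Ev 5: PC=5 idx=2 pred=N actual=N -> ctr[2]=0
Ev 6: PC=7 idx=1 pred=N actual=N -> ctr[1]=0
Ev 7: PC=5 idx=2 pred=N actual=N -> ctr[2]=0
Ev 8: PC=4 idx=1 pred=N actual=N -> ctr[1]=0
Ev 9: PC=5 idx=2 pred=N actual=T -> ctr[2]=1
Ev 10: PC=4 idx=1 pred=N actual=N -> ctr[1]=0
Ev 11: PC=1 idx=1 pred=N actual=T -> ctr[1]=1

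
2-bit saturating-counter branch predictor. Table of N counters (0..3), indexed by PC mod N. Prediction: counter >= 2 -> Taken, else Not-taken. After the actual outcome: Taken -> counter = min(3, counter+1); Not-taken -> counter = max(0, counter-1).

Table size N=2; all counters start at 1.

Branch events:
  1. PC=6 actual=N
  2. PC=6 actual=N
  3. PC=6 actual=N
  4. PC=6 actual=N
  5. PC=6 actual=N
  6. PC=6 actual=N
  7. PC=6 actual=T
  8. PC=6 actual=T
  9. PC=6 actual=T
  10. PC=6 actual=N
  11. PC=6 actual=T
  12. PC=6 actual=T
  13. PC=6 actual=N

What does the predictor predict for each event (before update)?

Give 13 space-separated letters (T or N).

Answer: N N N N N N N N T T T T T

Derivation:
Ev 1: PC=6 idx=0 pred=N actual=N -> ctr[0]=0
Ev 2: PC=6 idx=0 pred=N actual=N -> ctr[0]=0
Ev 3: PC=6 idx=0 pred=N actual=N -> ctr[0]=0
Ev 4: PC=6 idx=0 pred=N actual=N -> ctr[0]=0
Ev 5: PC=6 idx=0 pred=N actual=N -> ctr[0]=0
Ev 6: PC=6 idx=0 pred=N actual=N -> ctr[0]=0
Ev 7: PC=6 idx=0 pred=N actual=T -> ctr[0]=1
Ev 8: PC=6 idx=0 pred=N actual=T -> ctr[0]=2
Ev 9: PC=6 idx=0 pred=T actual=T -> ctr[0]=3
Ev 10: PC=6 idx=0 pred=T actual=N -> ctr[0]=2
Ev 11: PC=6 idx=0 pred=T actual=T -> ctr[0]=3
Ev 12: PC=6 idx=0 pred=T actual=T -> ctr[0]=3
Ev 13: PC=6 idx=0 pred=T actual=N -> ctr[0]=2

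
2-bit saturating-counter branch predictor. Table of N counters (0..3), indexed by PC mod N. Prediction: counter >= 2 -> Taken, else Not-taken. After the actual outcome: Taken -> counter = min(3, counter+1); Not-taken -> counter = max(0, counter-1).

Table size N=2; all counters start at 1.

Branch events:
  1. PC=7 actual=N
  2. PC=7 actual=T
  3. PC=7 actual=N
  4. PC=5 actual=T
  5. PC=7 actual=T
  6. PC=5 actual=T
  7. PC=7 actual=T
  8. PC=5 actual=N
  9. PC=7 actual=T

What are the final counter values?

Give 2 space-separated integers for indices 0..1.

Answer: 1 3

Derivation:
Ev 1: PC=7 idx=1 pred=N actual=N -> ctr[1]=0
Ev 2: PC=7 idx=1 pred=N actual=T -> ctr[1]=1
Ev 3: PC=7 idx=1 pred=N actual=N -> ctr[1]=0
Ev 4: PC=5 idx=1 pred=N actual=T -> ctr[1]=1
Ev 5: PC=7 idx=1 pred=N actual=T -> ctr[1]=2
Ev 6: PC=5 idx=1 pred=T actual=T -> ctr[1]=3
Ev 7: PC=7 idx=1 pred=T actual=T -> ctr[1]=3
Ev 8: PC=5 idx=1 pred=T actual=N -> ctr[1]=2
Ev 9: PC=7 idx=1 pred=T actual=T -> ctr[1]=3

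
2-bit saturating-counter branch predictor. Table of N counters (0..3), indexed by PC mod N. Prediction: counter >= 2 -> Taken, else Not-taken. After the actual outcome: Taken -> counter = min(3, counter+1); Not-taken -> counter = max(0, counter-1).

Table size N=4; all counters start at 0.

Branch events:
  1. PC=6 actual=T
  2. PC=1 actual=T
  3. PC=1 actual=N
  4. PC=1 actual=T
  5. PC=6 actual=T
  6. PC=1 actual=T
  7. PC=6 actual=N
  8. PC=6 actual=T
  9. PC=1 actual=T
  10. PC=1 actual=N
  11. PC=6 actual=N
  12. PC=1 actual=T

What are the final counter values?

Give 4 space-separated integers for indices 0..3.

Ev 1: PC=6 idx=2 pred=N actual=T -> ctr[2]=1
Ev 2: PC=1 idx=1 pred=N actual=T -> ctr[1]=1
Ev 3: PC=1 idx=1 pred=N actual=N -> ctr[1]=0
Ev 4: PC=1 idx=1 pred=N actual=T -> ctr[1]=1
Ev 5: PC=6 idx=2 pred=N actual=T -> ctr[2]=2
Ev 6: PC=1 idx=1 pred=N actual=T -> ctr[1]=2
Ev 7: PC=6 idx=2 pred=T actual=N -> ctr[2]=1
Ev 8: PC=6 idx=2 pred=N actual=T -> ctr[2]=2
Ev 9: PC=1 idx=1 pred=T actual=T -> ctr[1]=3
Ev 10: PC=1 idx=1 pred=T actual=N -> ctr[1]=2
Ev 11: PC=6 idx=2 pred=T actual=N -> ctr[2]=1
Ev 12: PC=1 idx=1 pred=T actual=T -> ctr[1]=3

Answer: 0 3 1 0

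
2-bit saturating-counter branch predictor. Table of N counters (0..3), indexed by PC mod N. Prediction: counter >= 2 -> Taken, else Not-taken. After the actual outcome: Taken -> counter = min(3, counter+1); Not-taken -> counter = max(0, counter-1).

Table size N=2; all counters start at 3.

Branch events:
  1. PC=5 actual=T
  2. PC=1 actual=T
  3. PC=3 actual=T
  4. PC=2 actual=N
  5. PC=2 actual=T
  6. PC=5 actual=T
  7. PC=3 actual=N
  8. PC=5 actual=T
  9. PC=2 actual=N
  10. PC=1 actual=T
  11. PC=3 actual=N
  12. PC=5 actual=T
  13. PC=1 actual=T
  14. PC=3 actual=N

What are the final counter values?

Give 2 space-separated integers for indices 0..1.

Answer: 2 2

Derivation:
Ev 1: PC=5 idx=1 pred=T actual=T -> ctr[1]=3
Ev 2: PC=1 idx=1 pred=T actual=T -> ctr[1]=3
Ev 3: PC=3 idx=1 pred=T actual=T -> ctr[1]=3
Ev 4: PC=2 idx=0 pred=T actual=N -> ctr[0]=2
Ev 5: PC=2 idx=0 pred=T actual=T -> ctr[0]=3
Ev 6: PC=5 idx=1 pred=T actual=T -> ctr[1]=3
Ev 7: PC=3 idx=1 pred=T actual=N -> ctr[1]=2
Ev 8: PC=5 idx=1 pred=T actual=T -> ctr[1]=3
Ev 9: PC=2 idx=0 pred=T actual=N -> ctr[0]=2
Ev 10: PC=1 idx=1 pred=T actual=T -> ctr[1]=3
Ev 11: PC=3 idx=1 pred=T actual=N -> ctr[1]=2
Ev 12: PC=5 idx=1 pred=T actual=T -> ctr[1]=3
Ev 13: PC=1 idx=1 pred=T actual=T -> ctr[1]=3
Ev 14: PC=3 idx=1 pred=T actual=N -> ctr[1]=2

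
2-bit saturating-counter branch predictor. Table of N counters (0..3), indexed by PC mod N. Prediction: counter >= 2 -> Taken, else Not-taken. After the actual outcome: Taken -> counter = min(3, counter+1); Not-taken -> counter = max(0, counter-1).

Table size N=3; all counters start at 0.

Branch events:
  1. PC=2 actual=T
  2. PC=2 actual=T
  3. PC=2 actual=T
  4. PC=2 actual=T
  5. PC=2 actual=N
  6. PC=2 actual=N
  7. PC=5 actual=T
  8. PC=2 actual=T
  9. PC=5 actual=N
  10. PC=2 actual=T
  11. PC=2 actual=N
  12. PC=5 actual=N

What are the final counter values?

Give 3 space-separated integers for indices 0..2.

Answer: 0 0 1

Derivation:
Ev 1: PC=2 idx=2 pred=N actual=T -> ctr[2]=1
Ev 2: PC=2 idx=2 pred=N actual=T -> ctr[2]=2
Ev 3: PC=2 idx=2 pred=T actual=T -> ctr[2]=3
Ev 4: PC=2 idx=2 pred=T actual=T -> ctr[2]=3
Ev 5: PC=2 idx=2 pred=T actual=N -> ctr[2]=2
Ev 6: PC=2 idx=2 pred=T actual=N -> ctr[2]=1
Ev 7: PC=5 idx=2 pred=N actual=T -> ctr[2]=2
Ev 8: PC=2 idx=2 pred=T actual=T -> ctr[2]=3
Ev 9: PC=5 idx=2 pred=T actual=N -> ctr[2]=2
Ev 10: PC=2 idx=2 pred=T actual=T -> ctr[2]=3
Ev 11: PC=2 idx=2 pred=T actual=N -> ctr[2]=2
Ev 12: PC=5 idx=2 pred=T actual=N -> ctr[2]=1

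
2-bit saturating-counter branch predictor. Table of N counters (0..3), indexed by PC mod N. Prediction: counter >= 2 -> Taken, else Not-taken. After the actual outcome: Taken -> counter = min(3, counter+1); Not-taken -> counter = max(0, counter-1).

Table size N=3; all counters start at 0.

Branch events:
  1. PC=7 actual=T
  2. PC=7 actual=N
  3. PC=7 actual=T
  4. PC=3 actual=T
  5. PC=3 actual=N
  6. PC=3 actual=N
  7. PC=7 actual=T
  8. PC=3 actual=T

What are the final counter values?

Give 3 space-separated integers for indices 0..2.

Answer: 1 2 0

Derivation:
Ev 1: PC=7 idx=1 pred=N actual=T -> ctr[1]=1
Ev 2: PC=7 idx=1 pred=N actual=N -> ctr[1]=0
Ev 3: PC=7 idx=1 pred=N actual=T -> ctr[1]=1
Ev 4: PC=3 idx=0 pred=N actual=T -> ctr[0]=1
Ev 5: PC=3 idx=0 pred=N actual=N -> ctr[0]=0
Ev 6: PC=3 idx=0 pred=N actual=N -> ctr[0]=0
Ev 7: PC=7 idx=1 pred=N actual=T -> ctr[1]=2
Ev 8: PC=3 idx=0 pred=N actual=T -> ctr[0]=1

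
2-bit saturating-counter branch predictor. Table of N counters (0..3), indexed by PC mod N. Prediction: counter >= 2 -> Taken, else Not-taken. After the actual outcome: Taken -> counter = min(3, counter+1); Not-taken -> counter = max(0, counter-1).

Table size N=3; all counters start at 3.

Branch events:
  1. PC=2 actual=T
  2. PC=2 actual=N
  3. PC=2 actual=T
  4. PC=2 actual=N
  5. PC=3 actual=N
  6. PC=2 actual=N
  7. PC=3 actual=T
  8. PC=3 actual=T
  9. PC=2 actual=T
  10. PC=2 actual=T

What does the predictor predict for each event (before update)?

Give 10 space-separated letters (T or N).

Answer: T T T T T T T T N T

Derivation:
Ev 1: PC=2 idx=2 pred=T actual=T -> ctr[2]=3
Ev 2: PC=2 idx=2 pred=T actual=N -> ctr[2]=2
Ev 3: PC=2 idx=2 pred=T actual=T -> ctr[2]=3
Ev 4: PC=2 idx=2 pred=T actual=N -> ctr[2]=2
Ev 5: PC=3 idx=0 pred=T actual=N -> ctr[0]=2
Ev 6: PC=2 idx=2 pred=T actual=N -> ctr[2]=1
Ev 7: PC=3 idx=0 pred=T actual=T -> ctr[0]=3
Ev 8: PC=3 idx=0 pred=T actual=T -> ctr[0]=3
Ev 9: PC=2 idx=2 pred=N actual=T -> ctr[2]=2
Ev 10: PC=2 idx=2 pred=T actual=T -> ctr[2]=3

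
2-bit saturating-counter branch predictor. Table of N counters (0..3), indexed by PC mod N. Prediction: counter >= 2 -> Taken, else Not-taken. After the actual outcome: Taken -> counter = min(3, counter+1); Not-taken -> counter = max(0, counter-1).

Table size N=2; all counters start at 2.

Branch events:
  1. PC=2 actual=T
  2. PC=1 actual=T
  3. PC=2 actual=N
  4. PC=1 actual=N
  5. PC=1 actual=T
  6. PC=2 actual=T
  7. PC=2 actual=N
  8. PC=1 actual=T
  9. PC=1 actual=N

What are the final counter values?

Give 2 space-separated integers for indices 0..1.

Answer: 2 2

Derivation:
Ev 1: PC=2 idx=0 pred=T actual=T -> ctr[0]=3
Ev 2: PC=1 idx=1 pred=T actual=T -> ctr[1]=3
Ev 3: PC=2 idx=0 pred=T actual=N -> ctr[0]=2
Ev 4: PC=1 idx=1 pred=T actual=N -> ctr[1]=2
Ev 5: PC=1 idx=1 pred=T actual=T -> ctr[1]=3
Ev 6: PC=2 idx=0 pred=T actual=T -> ctr[0]=3
Ev 7: PC=2 idx=0 pred=T actual=N -> ctr[0]=2
Ev 8: PC=1 idx=1 pred=T actual=T -> ctr[1]=3
Ev 9: PC=1 idx=1 pred=T actual=N -> ctr[1]=2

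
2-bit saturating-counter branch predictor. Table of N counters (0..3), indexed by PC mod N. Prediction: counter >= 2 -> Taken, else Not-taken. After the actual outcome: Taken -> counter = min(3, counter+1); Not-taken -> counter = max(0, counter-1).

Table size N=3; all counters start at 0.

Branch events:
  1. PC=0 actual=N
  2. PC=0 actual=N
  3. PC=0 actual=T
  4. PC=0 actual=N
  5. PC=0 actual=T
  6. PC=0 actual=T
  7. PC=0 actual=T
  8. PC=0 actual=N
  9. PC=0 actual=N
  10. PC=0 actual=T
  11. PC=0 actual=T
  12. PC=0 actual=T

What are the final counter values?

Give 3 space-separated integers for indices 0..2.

Answer: 3 0 0

Derivation:
Ev 1: PC=0 idx=0 pred=N actual=N -> ctr[0]=0
Ev 2: PC=0 idx=0 pred=N actual=N -> ctr[0]=0
Ev 3: PC=0 idx=0 pred=N actual=T -> ctr[0]=1
Ev 4: PC=0 idx=0 pred=N actual=N -> ctr[0]=0
Ev 5: PC=0 idx=0 pred=N actual=T -> ctr[0]=1
Ev 6: PC=0 idx=0 pred=N actual=T -> ctr[0]=2
Ev 7: PC=0 idx=0 pred=T actual=T -> ctr[0]=3
Ev 8: PC=0 idx=0 pred=T actual=N -> ctr[0]=2
Ev 9: PC=0 idx=0 pred=T actual=N -> ctr[0]=1
Ev 10: PC=0 idx=0 pred=N actual=T -> ctr[0]=2
Ev 11: PC=0 idx=0 pred=T actual=T -> ctr[0]=3
Ev 12: PC=0 idx=0 pred=T actual=T -> ctr[0]=3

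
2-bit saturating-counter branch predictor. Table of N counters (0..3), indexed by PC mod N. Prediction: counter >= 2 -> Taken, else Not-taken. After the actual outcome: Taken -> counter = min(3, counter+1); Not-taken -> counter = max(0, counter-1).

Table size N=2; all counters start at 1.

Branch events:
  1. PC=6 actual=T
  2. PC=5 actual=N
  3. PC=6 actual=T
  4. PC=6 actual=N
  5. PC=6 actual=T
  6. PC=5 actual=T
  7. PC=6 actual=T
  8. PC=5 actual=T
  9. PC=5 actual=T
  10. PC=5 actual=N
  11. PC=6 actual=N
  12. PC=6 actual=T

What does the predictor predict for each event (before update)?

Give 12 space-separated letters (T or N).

Answer: N N T T T N T N T T T T

Derivation:
Ev 1: PC=6 idx=0 pred=N actual=T -> ctr[0]=2
Ev 2: PC=5 idx=1 pred=N actual=N -> ctr[1]=0
Ev 3: PC=6 idx=0 pred=T actual=T -> ctr[0]=3
Ev 4: PC=6 idx=0 pred=T actual=N -> ctr[0]=2
Ev 5: PC=6 idx=0 pred=T actual=T -> ctr[0]=3
Ev 6: PC=5 idx=1 pred=N actual=T -> ctr[1]=1
Ev 7: PC=6 idx=0 pred=T actual=T -> ctr[0]=3
Ev 8: PC=5 idx=1 pred=N actual=T -> ctr[1]=2
Ev 9: PC=5 idx=1 pred=T actual=T -> ctr[1]=3
Ev 10: PC=5 idx=1 pred=T actual=N -> ctr[1]=2
Ev 11: PC=6 idx=0 pred=T actual=N -> ctr[0]=2
Ev 12: PC=6 idx=0 pred=T actual=T -> ctr[0]=3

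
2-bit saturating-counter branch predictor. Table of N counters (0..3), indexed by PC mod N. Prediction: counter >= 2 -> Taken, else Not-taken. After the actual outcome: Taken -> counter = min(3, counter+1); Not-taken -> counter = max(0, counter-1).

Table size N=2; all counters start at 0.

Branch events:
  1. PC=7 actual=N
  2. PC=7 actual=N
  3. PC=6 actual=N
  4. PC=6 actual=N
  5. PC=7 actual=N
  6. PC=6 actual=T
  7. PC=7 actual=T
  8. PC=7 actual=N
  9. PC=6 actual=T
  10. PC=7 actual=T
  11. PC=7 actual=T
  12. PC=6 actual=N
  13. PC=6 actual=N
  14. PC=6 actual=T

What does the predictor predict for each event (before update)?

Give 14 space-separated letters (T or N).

Answer: N N N N N N N N N N N T N N

Derivation:
Ev 1: PC=7 idx=1 pred=N actual=N -> ctr[1]=0
Ev 2: PC=7 idx=1 pred=N actual=N -> ctr[1]=0
Ev 3: PC=6 idx=0 pred=N actual=N -> ctr[0]=0
Ev 4: PC=6 idx=0 pred=N actual=N -> ctr[0]=0
Ev 5: PC=7 idx=1 pred=N actual=N -> ctr[1]=0
Ev 6: PC=6 idx=0 pred=N actual=T -> ctr[0]=1
Ev 7: PC=7 idx=1 pred=N actual=T -> ctr[1]=1
Ev 8: PC=7 idx=1 pred=N actual=N -> ctr[1]=0
Ev 9: PC=6 idx=0 pred=N actual=T -> ctr[0]=2
Ev 10: PC=7 idx=1 pred=N actual=T -> ctr[1]=1
Ev 11: PC=7 idx=1 pred=N actual=T -> ctr[1]=2
Ev 12: PC=6 idx=0 pred=T actual=N -> ctr[0]=1
Ev 13: PC=6 idx=0 pred=N actual=N -> ctr[0]=0
Ev 14: PC=6 idx=0 pred=N actual=T -> ctr[0]=1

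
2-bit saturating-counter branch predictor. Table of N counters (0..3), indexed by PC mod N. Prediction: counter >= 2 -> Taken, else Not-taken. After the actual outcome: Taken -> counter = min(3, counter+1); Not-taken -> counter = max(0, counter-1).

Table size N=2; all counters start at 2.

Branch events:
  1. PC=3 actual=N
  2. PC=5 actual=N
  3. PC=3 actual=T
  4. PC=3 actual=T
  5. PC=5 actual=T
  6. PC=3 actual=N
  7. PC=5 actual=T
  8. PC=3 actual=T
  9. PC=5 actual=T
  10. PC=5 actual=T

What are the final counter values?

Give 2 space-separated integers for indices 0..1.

Answer: 2 3

Derivation:
Ev 1: PC=3 idx=1 pred=T actual=N -> ctr[1]=1
Ev 2: PC=5 idx=1 pred=N actual=N -> ctr[1]=0
Ev 3: PC=3 idx=1 pred=N actual=T -> ctr[1]=1
Ev 4: PC=3 idx=1 pred=N actual=T -> ctr[1]=2
Ev 5: PC=5 idx=1 pred=T actual=T -> ctr[1]=3
Ev 6: PC=3 idx=1 pred=T actual=N -> ctr[1]=2
Ev 7: PC=5 idx=1 pred=T actual=T -> ctr[1]=3
Ev 8: PC=3 idx=1 pred=T actual=T -> ctr[1]=3
Ev 9: PC=5 idx=1 pred=T actual=T -> ctr[1]=3
Ev 10: PC=5 idx=1 pred=T actual=T -> ctr[1]=3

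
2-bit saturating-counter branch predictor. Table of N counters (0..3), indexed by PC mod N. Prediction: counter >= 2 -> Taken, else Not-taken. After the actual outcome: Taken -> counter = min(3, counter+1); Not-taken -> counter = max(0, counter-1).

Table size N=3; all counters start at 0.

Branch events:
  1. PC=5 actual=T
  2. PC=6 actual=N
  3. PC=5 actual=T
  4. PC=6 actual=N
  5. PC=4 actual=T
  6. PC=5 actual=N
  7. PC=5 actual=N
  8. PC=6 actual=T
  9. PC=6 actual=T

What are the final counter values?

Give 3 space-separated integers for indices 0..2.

Answer: 2 1 0

Derivation:
Ev 1: PC=5 idx=2 pred=N actual=T -> ctr[2]=1
Ev 2: PC=6 idx=0 pred=N actual=N -> ctr[0]=0
Ev 3: PC=5 idx=2 pred=N actual=T -> ctr[2]=2
Ev 4: PC=6 idx=0 pred=N actual=N -> ctr[0]=0
Ev 5: PC=4 idx=1 pred=N actual=T -> ctr[1]=1
Ev 6: PC=5 idx=2 pred=T actual=N -> ctr[2]=1
Ev 7: PC=5 idx=2 pred=N actual=N -> ctr[2]=0
Ev 8: PC=6 idx=0 pred=N actual=T -> ctr[0]=1
Ev 9: PC=6 idx=0 pred=N actual=T -> ctr[0]=2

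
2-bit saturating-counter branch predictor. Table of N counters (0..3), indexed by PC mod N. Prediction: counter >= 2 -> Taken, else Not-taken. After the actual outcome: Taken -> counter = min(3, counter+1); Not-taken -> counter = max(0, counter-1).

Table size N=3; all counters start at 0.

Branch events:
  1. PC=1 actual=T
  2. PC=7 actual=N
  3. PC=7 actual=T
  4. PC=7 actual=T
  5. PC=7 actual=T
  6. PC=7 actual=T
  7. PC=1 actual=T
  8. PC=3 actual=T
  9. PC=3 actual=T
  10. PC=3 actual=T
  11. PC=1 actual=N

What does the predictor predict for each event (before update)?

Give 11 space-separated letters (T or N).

Answer: N N N N T T T N N T T

Derivation:
Ev 1: PC=1 idx=1 pred=N actual=T -> ctr[1]=1
Ev 2: PC=7 idx=1 pred=N actual=N -> ctr[1]=0
Ev 3: PC=7 idx=1 pred=N actual=T -> ctr[1]=1
Ev 4: PC=7 idx=1 pred=N actual=T -> ctr[1]=2
Ev 5: PC=7 idx=1 pred=T actual=T -> ctr[1]=3
Ev 6: PC=7 idx=1 pred=T actual=T -> ctr[1]=3
Ev 7: PC=1 idx=1 pred=T actual=T -> ctr[1]=3
Ev 8: PC=3 idx=0 pred=N actual=T -> ctr[0]=1
Ev 9: PC=3 idx=0 pred=N actual=T -> ctr[0]=2
Ev 10: PC=3 idx=0 pred=T actual=T -> ctr[0]=3
Ev 11: PC=1 idx=1 pred=T actual=N -> ctr[1]=2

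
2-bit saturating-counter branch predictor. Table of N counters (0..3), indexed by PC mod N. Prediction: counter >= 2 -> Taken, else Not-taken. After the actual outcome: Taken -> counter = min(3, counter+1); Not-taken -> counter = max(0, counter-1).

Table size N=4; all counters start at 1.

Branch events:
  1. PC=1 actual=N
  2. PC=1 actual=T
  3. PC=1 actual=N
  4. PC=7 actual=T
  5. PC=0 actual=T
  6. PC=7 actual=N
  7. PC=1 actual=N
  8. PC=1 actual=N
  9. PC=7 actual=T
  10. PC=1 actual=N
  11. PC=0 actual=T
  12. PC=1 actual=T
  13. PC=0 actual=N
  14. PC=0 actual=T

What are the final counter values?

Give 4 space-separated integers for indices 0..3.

Answer: 3 1 1 2

Derivation:
Ev 1: PC=1 idx=1 pred=N actual=N -> ctr[1]=0
Ev 2: PC=1 idx=1 pred=N actual=T -> ctr[1]=1
Ev 3: PC=1 idx=1 pred=N actual=N -> ctr[1]=0
Ev 4: PC=7 idx=3 pred=N actual=T -> ctr[3]=2
Ev 5: PC=0 idx=0 pred=N actual=T -> ctr[0]=2
Ev 6: PC=7 idx=3 pred=T actual=N -> ctr[3]=1
Ev 7: PC=1 idx=1 pred=N actual=N -> ctr[1]=0
Ev 8: PC=1 idx=1 pred=N actual=N -> ctr[1]=0
Ev 9: PC=7 idx=3 pred=N actual=T -> ctr[3]=2
Ev 10: PC=1 idx=1 pred=N actual=N -> ctr[1]=0
Ev 11: PC=0 idx=0 pred=T actual=T -> ctr[0]=3
Ev 12: PC=1 idx=1 pred=N actual=T -> ctr[1]=1
Ev 13: PC=0 idx=0 pred=T actual=N -> ctr[0]=2
Ev 14: PC=0 idx=0 pred=T actual=T -> ctr[0]=3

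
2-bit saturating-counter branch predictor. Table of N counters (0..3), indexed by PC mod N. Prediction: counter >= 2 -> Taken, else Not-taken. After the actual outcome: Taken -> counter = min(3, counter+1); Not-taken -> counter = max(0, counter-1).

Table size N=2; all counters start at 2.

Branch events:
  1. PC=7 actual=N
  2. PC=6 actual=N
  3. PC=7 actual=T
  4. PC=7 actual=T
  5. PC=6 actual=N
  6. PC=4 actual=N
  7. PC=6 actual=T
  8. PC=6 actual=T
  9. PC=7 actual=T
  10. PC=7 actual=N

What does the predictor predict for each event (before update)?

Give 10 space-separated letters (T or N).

Answer: T T N T N N N N T T

Derivation:
Ev 1: PC=7 idx=1 pred=T actual=N -> ctr[1]=1
Ev 2: PC=6 idx=0 pred=T actual=N -> ctr[0]=1
Ev 3: PC=7 idx=1 pred=N actual=T -> ctr[1]=2
Ev 4: PC=7 idx=1 pred=T actual=T -> ctr[1]=3
Ev 5: PC=6 idx=0 pred=N actual=N -> ctr[0]=0
Ev 6: PC=4 idx=0 pred=N actual=N -> ctr[0]=0
Ev 7: PC=6 idx=0 pred=N actual=T -> ctr[0]=1
Ev 8: PC=6 idx=0 pred=N actual=T -> ctr[0]=2
Ev 9: PC=7 idx=1 pred=T actual=T -> ctr[1]=3
Ev 10: PC=7 idx=1 pred=T actual=N -> ctr[1]=2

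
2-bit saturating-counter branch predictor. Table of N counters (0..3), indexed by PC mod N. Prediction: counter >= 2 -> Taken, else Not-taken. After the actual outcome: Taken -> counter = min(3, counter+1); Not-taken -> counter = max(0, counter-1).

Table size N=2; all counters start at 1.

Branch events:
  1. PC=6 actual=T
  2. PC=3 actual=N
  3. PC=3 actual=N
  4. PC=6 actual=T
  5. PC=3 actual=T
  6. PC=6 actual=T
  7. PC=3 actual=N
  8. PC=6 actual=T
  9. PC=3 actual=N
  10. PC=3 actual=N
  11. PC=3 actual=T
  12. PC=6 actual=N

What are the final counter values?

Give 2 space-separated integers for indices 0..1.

Answer: 2 1

Derivation:
Ev 1: PC=6 idx=0 pred=N actual=T -> ctr[0]=2
Ev 2: PC=3 idx=1 pred=N actual=N -> ctr[1]=0
Ev 3: PC=3 idx=1 pred=N actual=N -> ctr[1]=0
Ev 4: PC=6 idx=0 pred=T actual=T -> ctr[0]=3
Ev 5: PC=3 idx=1 pred=N actual=T -> ctr[1]=1
Ev 6: PC=6 idx=0 pred=T actual=T -> ctr[0]=3
Ev 7: PC=3 idx=1 pred=N actual=N -> ctr[1]=0
Ev 8: PC=6 idx=0 pred=T actual=T -> ctr[0]=3
Ev 9: PC=3 idx=1 pred=N actual=N -> ctr[1]=0
Ev 10: PC=3 idx=1 pred=N actual=N -> ctr[1]=0
Ev 11: PC=3 idx=1 pred=N actual=T -> ctr[1]=1
Ev 12: PC=6 idx=0 pred=T actual=N -> ctr[0]=2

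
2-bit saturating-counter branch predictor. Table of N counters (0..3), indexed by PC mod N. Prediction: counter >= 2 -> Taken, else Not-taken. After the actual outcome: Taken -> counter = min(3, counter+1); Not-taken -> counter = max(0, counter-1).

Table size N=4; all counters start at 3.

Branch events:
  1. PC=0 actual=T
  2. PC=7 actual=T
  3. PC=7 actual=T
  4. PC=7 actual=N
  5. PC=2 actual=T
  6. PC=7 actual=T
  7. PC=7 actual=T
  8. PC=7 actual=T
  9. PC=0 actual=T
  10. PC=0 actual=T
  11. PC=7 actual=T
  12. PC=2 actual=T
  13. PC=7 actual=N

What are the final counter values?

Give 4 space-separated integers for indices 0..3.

Ev 1: PC=0 idx=0 pred=T actual=T -> ctr[0]=3
Ev 2: PC=7 idx=3 pred=T actual=T -> ctr[3]=3
Ev 3: PC=7 idx=3 pred=T actual=T -> ctr[3]=3
Ev 4: PC=7 idx=3 pred=T actual=N -> ctr[3]=2
Ev 5: PC=2 idx=2 pred=T actual=T -> ctr[2]=3
Ev 6: PC=7 idx=3 pred=T actual=T -> ctr[3]=3
Ev 7: PC=7 idx=3 pred=T actual=T -> ctr[3]=3
Ev 8: PC=7 idx=3 pred=T actual=T -> ctr[3]=3
Ev 9: PC=0 idx=0 pred=T actual=T -> ctr[0]=3
Ev 10: PC=0 idx=0 pred=T actual=T -> ctr[0]=3
Ev 11: PC=7 idx=3 pred=T actual=T -> ctr[3]=3
Ev 12: PC=2 idx=2 pred=T actual=T -> ctr[2]=3
Ev 13: PC=7 idx=3 pred=T actual=N -> ctr[3]=2

Answer: 3 3 3 2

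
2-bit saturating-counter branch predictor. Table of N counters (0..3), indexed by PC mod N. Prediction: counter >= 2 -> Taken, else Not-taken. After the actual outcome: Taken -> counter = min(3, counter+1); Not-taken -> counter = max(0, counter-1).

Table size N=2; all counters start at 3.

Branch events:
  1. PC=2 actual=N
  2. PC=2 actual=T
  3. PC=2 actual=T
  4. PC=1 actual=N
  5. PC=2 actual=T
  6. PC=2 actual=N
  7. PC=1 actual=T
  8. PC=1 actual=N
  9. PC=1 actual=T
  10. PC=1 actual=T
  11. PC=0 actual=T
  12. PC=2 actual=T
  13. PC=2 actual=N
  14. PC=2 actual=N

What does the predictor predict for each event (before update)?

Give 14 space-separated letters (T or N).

Answer: T T T T T T T T T T T T T T

Derivation:
Ev 1: PC=2 idx=0 pred=T actual=N -> ctr[0]=2
Ev 2: PC=2 idx=0 pred=T actual=T -> ctr[0]=3
Ev 3: PC=2 idx=0 pred=T actual=T -> ctr[0]=3
Ev 4: PC=1 idx=1 pred=T actual=N -> ctr[1]=2
Ev 5: PC=2 idx=0 pred=T actual=T -> ctr[0]=3
Ev 6: PC=2 idx=0 pred=T actual=N -> ctr[0]=2
Ev 7: PC=1 idx=1 pred=T actual=T -> ctr[1]=3
Ev 8: PC=1 idx=1 pred=T actual=N -> ctr[1]=2
Ev 9: PC=1 idx=1 pred=T actual=T -> ctr[1]=3
Ev 10: PC=1 idx=1 pred=T actual=T -> ctr[1]=3
Ev 11: PC=0 idx=0 pred=T actual=T -> ctr[0]=3
Ev 12: PC=2 idx=0 pred=T actual=T -> ctr[0]=3
Ev 13: PC=2 idx=0 pred=T actual=N -> ctr[0]=2
Ev 14: PC=2 idx=0 pred=T actual=N -> ctr[0]=1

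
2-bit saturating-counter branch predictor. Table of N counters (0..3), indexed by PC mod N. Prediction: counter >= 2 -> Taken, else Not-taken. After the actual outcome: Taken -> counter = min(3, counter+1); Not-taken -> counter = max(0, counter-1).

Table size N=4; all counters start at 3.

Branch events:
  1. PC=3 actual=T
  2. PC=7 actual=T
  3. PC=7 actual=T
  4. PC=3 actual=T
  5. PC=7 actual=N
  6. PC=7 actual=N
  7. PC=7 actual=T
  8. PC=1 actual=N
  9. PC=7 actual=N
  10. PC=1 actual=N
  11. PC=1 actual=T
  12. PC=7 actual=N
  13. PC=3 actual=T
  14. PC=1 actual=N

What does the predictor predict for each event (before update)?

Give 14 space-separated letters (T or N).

Answer: T T T T T T N T T T N N N T

Derivation:
Ev 1: PC=3 idx=3 pred=T actual=T -> ctr[3]=3
Ev 2: PC=7 idx=3 pred=T actual=T -> ctr[3]=3
Ev 3: PC=7 idx=3 pred=T actual=T -> ctr[3]=3
Ev 4: PC=3 idx=3 pred=T actual=T -> ctr[3]=3
Ev 5: PC=7 idx=3 pred=T actual=N -> ctr[3]=2
Ev 6: PC=7 idx=3 pred=T actual=N -> ctr[3]=1
Ev 7: PC=7 idx=3 pred=N actual=T -> ctr[3]=2
Ev 8: PC=1 idx=1 pred=T actual=N -> ctr[1]=2
Ev 9: PC=7 idx=3 pred=T actual=N -> ctr[3]=1
Ev 10: PC=1 idx=1 pred=T actual=N -> ctr[1]=1
Ev 11: PC=1 idx=1 pred=N actual=T -> ctr[1]=2
Ev 12: PC=7 idx=3 pred=N actual=N -> ctr[3]=0
Ev 13: PC=3 idx=3 pred=N actual=T -> ctr[3]=1
Ev 14: PC=1 idx=1 pred=T actual=N -> ctr[1]=1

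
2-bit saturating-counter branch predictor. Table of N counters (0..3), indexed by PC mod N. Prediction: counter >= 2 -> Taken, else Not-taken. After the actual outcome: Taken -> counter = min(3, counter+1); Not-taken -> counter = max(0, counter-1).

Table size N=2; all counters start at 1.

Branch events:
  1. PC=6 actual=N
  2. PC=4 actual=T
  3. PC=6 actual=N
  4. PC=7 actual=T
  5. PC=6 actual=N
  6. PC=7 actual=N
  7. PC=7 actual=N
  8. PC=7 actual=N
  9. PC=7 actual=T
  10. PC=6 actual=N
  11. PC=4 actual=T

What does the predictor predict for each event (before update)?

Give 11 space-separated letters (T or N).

Ev 1: PC=6 idx=0 pred=N actual=N -> ctr[0]=0
Ev 2: PC=4 idx=0 pred=N actual=T -> ctr[0]=1
Ev 3: PC=6 idx=0 pred=N actual=N -> ctr[0]=0
Ev 4: PC=7 idx=1 pred=N actual=T -> ctr[1]=2
Ev 5: PC=6 idx=0 pred=N actual=N -> ctr[0]=0
Ev 6: PC=7 idx=1 pred=T actual=N -> ctr[1]=1
Ev 7: PC=7 idx=1 pred=N actual=N -> ctr[1]=0
Ev 8: PC=7 idx=1 pred=N actual=N -> ctr[1]=0
Ev 9: PC=7 idx=1 pred=N actual=T -> ctr[1]=1
Ev 10: PC=6 idx=0 pred=N actual=N -> ctr[0]=0
Ev 11: PC=4 idx=0 pred=N actual=T -> ctr[0]=1

Answer: N N N N N T N N N N N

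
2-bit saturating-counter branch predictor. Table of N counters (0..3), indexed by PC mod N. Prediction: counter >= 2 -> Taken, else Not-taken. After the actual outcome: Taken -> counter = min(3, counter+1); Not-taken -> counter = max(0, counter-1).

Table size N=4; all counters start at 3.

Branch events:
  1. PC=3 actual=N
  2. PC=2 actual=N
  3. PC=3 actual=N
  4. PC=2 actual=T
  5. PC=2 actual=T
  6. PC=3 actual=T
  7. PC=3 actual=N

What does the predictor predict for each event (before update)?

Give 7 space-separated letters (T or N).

Answer: T T T T T N T

Derivation:
Ev 1: PC=3 idx=3 pred=T actual=N -> ctr[3]=2
Ev 2: PC=2 idx=2 pred=T actual=N -> ctr[2]=2
Ev 3: PC=3 idx=3 pred=T actual=N -> ctr[3]=1
Ev 4: PC=2 idx=2 pred=T actual=T -> ctr[2]=3
Ev 5: PC=2 idx=2 pred=T actual=T -> ctr[2]=3
Ev 6: PC=3 idx=3 pred=N actual=T -> ctr[3]=2
Ev 7: PC=3 idx=3 pred=T actual=N -> ctr[3]=1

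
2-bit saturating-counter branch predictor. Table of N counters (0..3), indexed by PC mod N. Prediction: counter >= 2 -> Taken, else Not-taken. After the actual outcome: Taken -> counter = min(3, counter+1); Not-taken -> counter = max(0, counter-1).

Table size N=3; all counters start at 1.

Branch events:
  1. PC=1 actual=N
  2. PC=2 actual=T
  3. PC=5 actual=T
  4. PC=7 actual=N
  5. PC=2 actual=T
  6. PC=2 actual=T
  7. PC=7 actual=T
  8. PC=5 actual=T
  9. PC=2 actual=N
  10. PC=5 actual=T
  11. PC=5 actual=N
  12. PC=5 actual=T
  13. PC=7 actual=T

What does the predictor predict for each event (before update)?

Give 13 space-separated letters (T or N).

Answer: N N T N T T N T T T T T N

Derivation:
Ev 1: PC=1 idx=1 pred=N actual=N -> ctr[1]=0
Ev 2: PC=2 idx=2 pred=N actual=T -> ctr[2]=2
Ev 3: PC=5 idx=2 pred=T actual=T -> ctr[2]=3
Ev 4: PC=7 idx=1 pred=N actual=N -> ctr[1]=0
Ev 5: PC=2 idx=2 pred=T actual=T -> ctr[2]=3
Ev 6: PC=2 idx=2 pred=T actual=T -> ctr[2]=3
Ev 7: PC=7 idx=1 pred=N actual=T -> ctr[1]=1
Ev 8: PC=5 idx=2 pred=T actual=T -> ctr[2]=3
Ev 9: PC=2 idx=2 pred=T actual=N -> ctr[2]=2
Ev 10: PC=5 idx=2 pred=T actual=T -> ctr[2]=3
Ev 11: PC=5 idx=2 pred=T actual=N -> ctr[2]=2
Ev 12: PC=5 idx=2 pred=T actual=T -> ctr[2]=3
Ev 13: PC=7 idx=1 pred=N actual=T -> ctr[1]=2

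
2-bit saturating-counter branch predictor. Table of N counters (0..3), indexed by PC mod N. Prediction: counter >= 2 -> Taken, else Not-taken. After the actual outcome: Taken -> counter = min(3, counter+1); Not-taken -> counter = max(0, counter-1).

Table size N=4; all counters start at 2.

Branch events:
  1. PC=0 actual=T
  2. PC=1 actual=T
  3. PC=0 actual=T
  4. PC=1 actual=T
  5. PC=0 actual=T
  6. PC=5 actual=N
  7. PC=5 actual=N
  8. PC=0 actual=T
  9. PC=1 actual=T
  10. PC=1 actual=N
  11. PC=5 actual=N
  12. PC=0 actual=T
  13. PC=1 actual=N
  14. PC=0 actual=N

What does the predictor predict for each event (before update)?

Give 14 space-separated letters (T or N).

Ev 1: PC=0 idx=0 pred=T actual=T -> ctr[0]=3
Ev 2: PC=1 idx=1 pred=T actual=T -> ctr[1]=3
Ev 3: PC=0 idx=0 pred=T actual=T -> ctr[0]=3
Ev 4: PC=1 idx=1 pred=T actual=T -> ctr[1]=3
Ev 5: PC=0 idx=0 pred=T actual=T -> ctr[0]=3
Ev 6: PC=5 idx=1 pred=T actual=N -> ctr[1]=2
Ev 7: PC=5 idx=1 pred=T actual=N -> ctr[1]=1
Ev 8: PC=0 idx=0 pred=T actual=T -> ctr[0]=3
Ev 9: PC=1 idx=1 pred=N actual=T -> ctr[1]=2
Ev 10: PC=1 idx=1 pred=T actual=N -> ctr[1]=1
Ev 11: PC=5 idx=1 pred=N actual=N -> ctr[1]=0
Ev 12: PC=0 idx=0 pred=T actual=T -> ctr[0]=3
Ev 13: PC=1 idx=1 pred=N actual=N -> ctr[1]=0
Ev 14: PC=0 idx=0 pred=T actual=N -> ctr[0]=2

Answer: T T T T T T T T N T N T N T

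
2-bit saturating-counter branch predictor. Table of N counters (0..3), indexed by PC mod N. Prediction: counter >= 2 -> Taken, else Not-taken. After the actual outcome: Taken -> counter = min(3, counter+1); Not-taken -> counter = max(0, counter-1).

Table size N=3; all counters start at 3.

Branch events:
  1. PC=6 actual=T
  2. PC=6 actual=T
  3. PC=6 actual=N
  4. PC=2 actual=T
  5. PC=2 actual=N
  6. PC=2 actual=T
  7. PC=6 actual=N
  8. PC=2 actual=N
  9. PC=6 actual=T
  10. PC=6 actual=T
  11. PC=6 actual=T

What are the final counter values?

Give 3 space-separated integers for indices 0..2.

Ev 1: PC=6 idx=0 pred=T actual=T -> ctr[0]=3
Ev 2: PC=6 idx=0 pred=T actual=T -> ctr[0]=3
Ev 3: PC=6 idx=0 pred=T actual=N -> ctr[0]=2
Ev 4: PC=2 idx=2 pred=T actual=T -> ctr[2]=3
Ev 5: PC=2 idx=2 pred=T actual=N -> ctr[2]=2
Ev 6: PC=2 idx=2 pred=T actual=T -> ctr[2]=3
Ev 7: PC=6 idx=0 pred=T actual=N -> ctr[0]=1
Ev 8: PC=2 idx=2 pred=T actual=N -> ctr[2]=2
Ev 9: PC=6 idx=0 pred=N actual=T -> ctr[0]=2
Ev 10: PC=6 idx=0 pred=T actual=T -> ctr[0]=3
Ev 11: PC=6 idx=0 pred=T actual=T -> ctr[0]=3

Answer: 3 3 2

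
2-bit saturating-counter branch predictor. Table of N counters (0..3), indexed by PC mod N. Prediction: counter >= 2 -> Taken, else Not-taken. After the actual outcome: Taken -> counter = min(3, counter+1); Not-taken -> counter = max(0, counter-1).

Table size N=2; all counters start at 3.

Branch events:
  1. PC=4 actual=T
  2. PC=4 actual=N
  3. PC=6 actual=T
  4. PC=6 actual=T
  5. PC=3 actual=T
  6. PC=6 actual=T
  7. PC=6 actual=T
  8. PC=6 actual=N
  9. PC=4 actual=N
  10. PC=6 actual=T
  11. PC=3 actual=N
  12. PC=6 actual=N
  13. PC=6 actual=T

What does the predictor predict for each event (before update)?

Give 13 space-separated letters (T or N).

Ev 1: PC=4 idx=0 pred=T actual=T -> ctr[0]=3
Ev 2: PC=4 idx=0 pred=T actual=N -> ctr[0]=2
Ev 3: PC=6 idx=0 pred=T actual=T -> ctr[0]=3
Ev 4: PC=6 idx=0 pred=T actual=T -> ctr[0]=3
Ev 5: PC=3 idx=1 pred=T actual=T -> ctr[1]=3
Ev 6: PC=6 idx=0 pred=T actual=T -> ctr[0]=3
Ev 7: PC=6 idx=0 pred=T actual=T -> ctr[0]=3
Ev 8: PC=6 idx=0 pred=T actual=N -> ctr[0]=2
Ev 9: PC=4 idx=0 pred=T actual=N -> ctr[0]=1
Ev 10: PC=6 idx=0 pred=N actual=T -> ctr[0]=2
Ev 11: PC=3 idx=1 pred=T actual=N -> ctr[1]=2
Ev 12: PC=6 idx=0 pred=T actual=N -> ctr[0]=1
Ev 13: PC=6 idx=0 pred=N actual=T -> ctr[0]=2

Answer: T T T T T T T T T N T T N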